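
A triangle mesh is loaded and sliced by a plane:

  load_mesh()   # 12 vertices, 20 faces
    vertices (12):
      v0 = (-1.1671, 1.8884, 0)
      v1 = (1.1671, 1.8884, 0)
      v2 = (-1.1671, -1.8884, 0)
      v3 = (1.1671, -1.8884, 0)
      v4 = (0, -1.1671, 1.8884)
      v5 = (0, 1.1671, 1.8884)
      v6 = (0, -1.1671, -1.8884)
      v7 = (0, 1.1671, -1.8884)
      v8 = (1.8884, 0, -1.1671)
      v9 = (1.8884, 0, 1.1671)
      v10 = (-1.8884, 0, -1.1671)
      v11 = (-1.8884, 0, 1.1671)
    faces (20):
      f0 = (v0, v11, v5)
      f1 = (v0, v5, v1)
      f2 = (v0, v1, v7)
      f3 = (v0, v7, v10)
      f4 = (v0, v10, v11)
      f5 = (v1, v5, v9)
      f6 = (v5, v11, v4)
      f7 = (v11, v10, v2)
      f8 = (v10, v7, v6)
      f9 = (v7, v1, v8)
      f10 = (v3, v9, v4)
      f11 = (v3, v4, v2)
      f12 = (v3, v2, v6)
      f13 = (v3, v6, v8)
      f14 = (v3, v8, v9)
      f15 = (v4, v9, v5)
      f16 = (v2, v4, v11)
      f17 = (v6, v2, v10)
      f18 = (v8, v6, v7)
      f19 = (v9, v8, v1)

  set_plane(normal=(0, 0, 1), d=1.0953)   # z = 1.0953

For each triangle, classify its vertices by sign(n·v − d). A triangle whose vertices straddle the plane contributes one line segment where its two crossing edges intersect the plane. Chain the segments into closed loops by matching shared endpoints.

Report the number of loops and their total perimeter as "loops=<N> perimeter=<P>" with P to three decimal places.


Straddling triangles (10 of 20):
  (v0,v11,v5) [-++] → (-1.84403, 0.116174, 1.0953)–(-0.490165, 1.47004, 1.0953)  len=1.9146
  (v0,v5,v1) [-+-] → (-0.490165, 1.47004, 1.0953)–(0.490165, 1.47004, 1.0953)  len=0.9803
  (v0,v10,v11) [--+] → (-1.8884, 0, 1.0953)–(-1.84403, 0.116174, 1.0953)  len=0.1244
  (v1,v5,v9) [-++] → (0.490165, 1.47004, 1.0953)–(1.84403, 0.116174, 1.0953)  len=1.9146
  (v11,v10,v2) [+--] → (-1.8884, 0, 1.0953)–(-1.84403, -0.116174, 1.0953)  len=0.1244
  (v3,v9,v4) [-++] → (1.84403, -0.116174, 1.0953)–(0.490165, -1.47004, 1.0953)  len=1.9146
  (v3,v4,v2) [-+-] → (0.490165, -1.47004, 1.0953)–(-0.490165, -1.47004, 1.0953)  len=0.9803
  (v3,v8,v9) [--+] → (1.8884, 0, 1.0953)–(1.84403, -0.116174, 1.0953)  len=0.1244
  (v2,v4,v11) [-++] → (-0.490165, -1.47004, 1.0953)–(-1.84403, -0.116174, 1.0953)  len=1.9146
  (v9,v8,v1) [+--] → (1.8884, 0, 1.0953)–(1.84403, 0.116174, 1.0953)  len=0.1244

Chained into 1 loop(s):
  loop 1: 10 segments, perimeter = 10.1167
Total perimeter = 10.117

loops=1 perimeter=10.117


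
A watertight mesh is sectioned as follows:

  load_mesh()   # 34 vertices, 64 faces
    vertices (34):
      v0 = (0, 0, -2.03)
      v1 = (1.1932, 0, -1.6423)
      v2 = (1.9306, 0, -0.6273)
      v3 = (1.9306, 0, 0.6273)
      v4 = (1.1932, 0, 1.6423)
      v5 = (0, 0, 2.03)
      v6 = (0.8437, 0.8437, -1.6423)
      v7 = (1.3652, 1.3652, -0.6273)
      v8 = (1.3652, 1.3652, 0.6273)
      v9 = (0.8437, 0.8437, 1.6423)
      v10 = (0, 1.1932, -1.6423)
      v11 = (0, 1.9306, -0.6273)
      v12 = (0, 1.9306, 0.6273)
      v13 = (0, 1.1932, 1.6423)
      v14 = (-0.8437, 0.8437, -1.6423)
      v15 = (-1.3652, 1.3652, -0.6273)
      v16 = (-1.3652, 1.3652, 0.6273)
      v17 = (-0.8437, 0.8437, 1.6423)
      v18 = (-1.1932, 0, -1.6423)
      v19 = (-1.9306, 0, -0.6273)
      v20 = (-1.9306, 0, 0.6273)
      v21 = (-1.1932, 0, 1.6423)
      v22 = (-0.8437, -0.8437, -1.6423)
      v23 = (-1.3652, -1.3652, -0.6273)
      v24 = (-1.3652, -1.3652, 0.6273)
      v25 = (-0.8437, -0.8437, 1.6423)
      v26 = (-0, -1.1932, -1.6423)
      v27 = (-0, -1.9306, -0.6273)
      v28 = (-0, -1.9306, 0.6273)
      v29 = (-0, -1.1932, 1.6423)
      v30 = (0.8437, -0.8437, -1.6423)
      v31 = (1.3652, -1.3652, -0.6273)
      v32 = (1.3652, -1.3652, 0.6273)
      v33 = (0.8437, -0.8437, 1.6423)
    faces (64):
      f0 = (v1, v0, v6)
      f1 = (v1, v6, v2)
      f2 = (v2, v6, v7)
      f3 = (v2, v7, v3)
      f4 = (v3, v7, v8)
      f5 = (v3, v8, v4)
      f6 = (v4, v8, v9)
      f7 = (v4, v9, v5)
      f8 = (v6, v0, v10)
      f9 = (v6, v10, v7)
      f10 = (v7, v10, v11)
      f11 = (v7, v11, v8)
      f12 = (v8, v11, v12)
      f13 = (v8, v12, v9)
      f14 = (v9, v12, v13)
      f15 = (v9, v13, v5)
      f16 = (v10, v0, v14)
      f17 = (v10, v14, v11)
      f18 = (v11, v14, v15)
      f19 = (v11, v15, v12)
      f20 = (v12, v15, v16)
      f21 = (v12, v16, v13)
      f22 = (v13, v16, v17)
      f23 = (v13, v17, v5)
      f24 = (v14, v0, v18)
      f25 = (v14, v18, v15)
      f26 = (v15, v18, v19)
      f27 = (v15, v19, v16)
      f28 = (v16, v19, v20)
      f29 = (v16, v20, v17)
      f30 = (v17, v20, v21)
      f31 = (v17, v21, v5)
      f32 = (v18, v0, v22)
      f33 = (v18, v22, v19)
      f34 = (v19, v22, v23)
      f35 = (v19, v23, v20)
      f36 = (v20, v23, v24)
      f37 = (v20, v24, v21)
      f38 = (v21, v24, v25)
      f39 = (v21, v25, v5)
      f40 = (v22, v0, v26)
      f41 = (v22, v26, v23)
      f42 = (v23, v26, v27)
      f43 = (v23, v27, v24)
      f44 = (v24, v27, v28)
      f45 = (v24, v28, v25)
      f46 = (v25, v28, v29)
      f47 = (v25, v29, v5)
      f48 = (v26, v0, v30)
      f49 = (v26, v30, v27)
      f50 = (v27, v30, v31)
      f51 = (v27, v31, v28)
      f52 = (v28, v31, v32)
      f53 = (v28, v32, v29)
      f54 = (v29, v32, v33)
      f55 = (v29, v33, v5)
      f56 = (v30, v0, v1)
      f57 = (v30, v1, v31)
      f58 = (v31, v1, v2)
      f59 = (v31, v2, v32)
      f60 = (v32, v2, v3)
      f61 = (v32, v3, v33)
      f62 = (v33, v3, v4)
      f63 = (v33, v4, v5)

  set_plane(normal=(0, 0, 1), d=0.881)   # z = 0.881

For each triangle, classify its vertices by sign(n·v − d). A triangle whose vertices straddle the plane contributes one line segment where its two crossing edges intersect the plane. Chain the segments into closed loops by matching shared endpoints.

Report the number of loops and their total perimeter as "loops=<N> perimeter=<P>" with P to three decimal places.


loops=1 perimeter=10.693

Straddling triangles (16 of 64):
  (v3,v8,v4) [--+] → (1.32221, 1.02397, 0.881)–(1.74629, 0, 0.881)  len=1.1083
  (v4,v8,v9) [+-+] → (1.32221, 1.02397, 0.881)–(1.23485, 1.23485, 0.881)  len=0.2283
  (v8,v12,v9) [--+] → (0.210883, 1.65893, 0.881)–(1.23485, 1.23485, 0.881)  len=1.1083
  (v9,v12,v13) [+-+] → (0.210883, 1.65893, 0.881)–(0, 1.74629, 0.881)  len=0.2283
  (v12,v16,v13) [--+] → (-1.02397, 1.32221, 0.881)–(0, 1.74629, 0.881)  len=1.1083
  (v13,v16,v17) [+-+] → (-1.02397, 1.32221, 0.881)–(-1.23485, 1.23485, 0.881)  len=0.2283
  (v16,v20,v17) [--+] → (-1.65893, 0.210883, 0.881)–(-1.23485, 1.23485, 0.881)  len=1.1083
  (v17,v20,v21) [+-+] → (-1.65893, 0.210883, 0.881)–(-1.74629, 0, 0.881)  len=0.2283
  (v20,v24,v21) [--+] → (-1.32221, -1.02397, 0.881)–(-1.74629, 0, 0.881)  len=1.1083
  (v21,v24,v25) [+-+] → (-1.32221, -1.02397, 0.881)–(-1.23485, -1.23485, 0.881)  len=0.2283
  (v24,v28,v25) [--+] → (-0.210883, -1.65893, 0.881)–(-1.23485, -1.23485, 0.881)  len=1.1083
  (v25,v28,v29) [+-+] → (-0.210883, -1.65893, 0.881)–(0, -1.74629, 0.881)  len=0.2283
  (v28,v32,v29) [--+] → (1.02397, -1.32221, 0.881)–(0, -1.74629, 0.881)  len=1.1083
  (v29,v32,v33) [+-+] → (1.02397, -1.32221, 0.881)–(1.23485, -1.23485, 0.881)  len=0.2283
  (v32,v3,v33) [--+] → (1.65893, -0.210883, 0.881)–(1.23485, -1.23485, 0.881)  len=1.1083
  (v33,v3,v4) [+-+] → (1.65893, -0.210883, 0.881)–(1.74629, 0, 0.881)  len=0.2283

Chained into 1 loop(s):
  loop 1: 16 segments, perimeter = 10.6926
Total perimeter = 10.693


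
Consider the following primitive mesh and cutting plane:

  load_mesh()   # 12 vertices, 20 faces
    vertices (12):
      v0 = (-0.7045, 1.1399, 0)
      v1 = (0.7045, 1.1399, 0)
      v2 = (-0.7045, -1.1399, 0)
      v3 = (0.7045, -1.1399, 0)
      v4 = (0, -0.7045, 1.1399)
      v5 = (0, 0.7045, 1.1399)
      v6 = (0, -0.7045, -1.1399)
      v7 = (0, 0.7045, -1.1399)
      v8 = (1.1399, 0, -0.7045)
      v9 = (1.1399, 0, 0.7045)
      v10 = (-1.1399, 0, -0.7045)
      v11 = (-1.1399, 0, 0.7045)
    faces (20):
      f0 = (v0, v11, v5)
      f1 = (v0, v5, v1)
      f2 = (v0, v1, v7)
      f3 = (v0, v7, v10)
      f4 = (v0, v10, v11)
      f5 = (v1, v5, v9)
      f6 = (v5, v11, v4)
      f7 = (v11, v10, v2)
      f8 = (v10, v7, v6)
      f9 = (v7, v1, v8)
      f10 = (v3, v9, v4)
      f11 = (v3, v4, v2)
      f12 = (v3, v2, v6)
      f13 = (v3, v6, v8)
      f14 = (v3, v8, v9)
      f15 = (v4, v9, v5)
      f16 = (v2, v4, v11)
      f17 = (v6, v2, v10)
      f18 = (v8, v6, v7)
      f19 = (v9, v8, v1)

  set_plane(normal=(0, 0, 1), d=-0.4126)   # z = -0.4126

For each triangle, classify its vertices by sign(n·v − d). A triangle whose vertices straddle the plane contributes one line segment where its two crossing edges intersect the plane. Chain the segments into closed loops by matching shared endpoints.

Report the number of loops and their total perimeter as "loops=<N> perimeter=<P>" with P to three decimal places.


Straddling triangles (10 of 20):
  (v0,v1,v7) [++-] → (0.449498, 0.982302, -0.4126)–(-0.449498, 0.982302, -0.4126)  len=0.8990
  (v0,v7,v10) [+--] → (-0.449498, 0.982302, -0.4126)–(-0.959498, 0.472302, -0.4126)  len=0.7212
  (v0,v10,v11) [+-+] → (-0.959498, 0.472302, -0.4126)–(-1.1399, 0, -0.4126)  len=0.5056
  (v11,v10,v2) [+-+] → (-1.1399, 0, -0.4126)–(-0.959498, -0.472302, -0.4126)  len=0.5056
  (v7,v1,v8) [-+-] → (0.449498, 0.982302, -0.4126)–(0.959498, 0.472302, -0.4126)  len=0.7212
  (v3,v2,v6) [++-] → (-0.449498, -0.982302, -0.4126)–(0.449498, -0.982302, -0.4126)  len=0.8990
  (v3,v6,v8) [+--] → (0.449498, -0.982302, -0.4126)–(0.959498, -0.472302, -0.4126)  len=0.7212
  (v3,v8,v9) [+-+] → (0.959498, -0.472302, -0.4126)–(1.1399, 0, -0.4126)  len=0.5056
  (v6,v2,v10) [-+-] → (-0.449498, -0.982302, -0.4126)–(-0.959498, -0.472302, -0.4126)  len=0.7212
  (v9,v8,v1) [+-+] → (1.1399, 0, -0.4126)–(0.959498, 0.472302, -0.4126)  len=0.5056

Chained into 1 loop(s):
  loop 1: 10 segments, perimeter = 6.7053
Total perimeter = 6.705

loops=1 perimeter=6.705


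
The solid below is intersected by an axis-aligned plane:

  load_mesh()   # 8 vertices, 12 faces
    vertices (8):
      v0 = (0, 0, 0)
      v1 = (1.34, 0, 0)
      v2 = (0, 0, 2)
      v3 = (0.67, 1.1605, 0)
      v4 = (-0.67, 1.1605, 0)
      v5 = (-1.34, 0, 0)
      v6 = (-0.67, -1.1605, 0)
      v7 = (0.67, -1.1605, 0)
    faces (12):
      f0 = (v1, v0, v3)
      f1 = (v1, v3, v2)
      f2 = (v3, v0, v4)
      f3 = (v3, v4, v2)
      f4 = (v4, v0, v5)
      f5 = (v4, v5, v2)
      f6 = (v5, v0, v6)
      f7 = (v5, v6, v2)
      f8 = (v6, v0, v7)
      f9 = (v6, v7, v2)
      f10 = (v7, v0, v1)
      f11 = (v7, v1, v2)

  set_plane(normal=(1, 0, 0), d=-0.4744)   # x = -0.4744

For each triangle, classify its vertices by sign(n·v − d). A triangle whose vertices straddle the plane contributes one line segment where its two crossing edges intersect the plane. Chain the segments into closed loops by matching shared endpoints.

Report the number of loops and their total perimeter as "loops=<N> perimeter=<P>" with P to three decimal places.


Straddling triangles (8 of 12):
  (v3,v0,v4) [++-] → (-0.4744, 0.821703, 0)–(-0.4744, 1.1605, 0)  len=0.3388
  (v3,v4,v2) [+-+] → (-0.4744, 1.1605, 0)–(-0.4744, 0.821703, 0.583881)  len=0.6751
  (v4,v0,v5) [-+-] → (-0.4744, 0.821703, 0)–(-0.4744, 0, 0)  len=0.8217
  (v4,v5,v2) [--+] → (-0.4744, 0, 1.29194)–(-0.4744, 0.821703, 0.583881)  len=1.0847
  (v5,v0,v6) [-+-] → (-0.4744, 0, 0)–(-0.4744, -0.821703, 0)  len=0.8217
  (v5,v6,v2) [--+] → (-0.4744, -0.821703, 0.583881)–(-0.4744, 0, 1.29194)  len=1.0847
  (v6,v0,v7) [-++] → (-0.4744, -0.821703, 0)–(-0.4744, -1.1605, 0)  len=0.3388
  (v6,v7,v2) [-++] → (-0.4744, -1.1605, 0)–(-0.4744, -0.821703, 0.583881)  len=0.6751

Chained into 1 loop(s):
  loop 1: 8 segments, perimeter = 5.8405
Total perimeter = 5.840

loops=1 perimeter=5.840


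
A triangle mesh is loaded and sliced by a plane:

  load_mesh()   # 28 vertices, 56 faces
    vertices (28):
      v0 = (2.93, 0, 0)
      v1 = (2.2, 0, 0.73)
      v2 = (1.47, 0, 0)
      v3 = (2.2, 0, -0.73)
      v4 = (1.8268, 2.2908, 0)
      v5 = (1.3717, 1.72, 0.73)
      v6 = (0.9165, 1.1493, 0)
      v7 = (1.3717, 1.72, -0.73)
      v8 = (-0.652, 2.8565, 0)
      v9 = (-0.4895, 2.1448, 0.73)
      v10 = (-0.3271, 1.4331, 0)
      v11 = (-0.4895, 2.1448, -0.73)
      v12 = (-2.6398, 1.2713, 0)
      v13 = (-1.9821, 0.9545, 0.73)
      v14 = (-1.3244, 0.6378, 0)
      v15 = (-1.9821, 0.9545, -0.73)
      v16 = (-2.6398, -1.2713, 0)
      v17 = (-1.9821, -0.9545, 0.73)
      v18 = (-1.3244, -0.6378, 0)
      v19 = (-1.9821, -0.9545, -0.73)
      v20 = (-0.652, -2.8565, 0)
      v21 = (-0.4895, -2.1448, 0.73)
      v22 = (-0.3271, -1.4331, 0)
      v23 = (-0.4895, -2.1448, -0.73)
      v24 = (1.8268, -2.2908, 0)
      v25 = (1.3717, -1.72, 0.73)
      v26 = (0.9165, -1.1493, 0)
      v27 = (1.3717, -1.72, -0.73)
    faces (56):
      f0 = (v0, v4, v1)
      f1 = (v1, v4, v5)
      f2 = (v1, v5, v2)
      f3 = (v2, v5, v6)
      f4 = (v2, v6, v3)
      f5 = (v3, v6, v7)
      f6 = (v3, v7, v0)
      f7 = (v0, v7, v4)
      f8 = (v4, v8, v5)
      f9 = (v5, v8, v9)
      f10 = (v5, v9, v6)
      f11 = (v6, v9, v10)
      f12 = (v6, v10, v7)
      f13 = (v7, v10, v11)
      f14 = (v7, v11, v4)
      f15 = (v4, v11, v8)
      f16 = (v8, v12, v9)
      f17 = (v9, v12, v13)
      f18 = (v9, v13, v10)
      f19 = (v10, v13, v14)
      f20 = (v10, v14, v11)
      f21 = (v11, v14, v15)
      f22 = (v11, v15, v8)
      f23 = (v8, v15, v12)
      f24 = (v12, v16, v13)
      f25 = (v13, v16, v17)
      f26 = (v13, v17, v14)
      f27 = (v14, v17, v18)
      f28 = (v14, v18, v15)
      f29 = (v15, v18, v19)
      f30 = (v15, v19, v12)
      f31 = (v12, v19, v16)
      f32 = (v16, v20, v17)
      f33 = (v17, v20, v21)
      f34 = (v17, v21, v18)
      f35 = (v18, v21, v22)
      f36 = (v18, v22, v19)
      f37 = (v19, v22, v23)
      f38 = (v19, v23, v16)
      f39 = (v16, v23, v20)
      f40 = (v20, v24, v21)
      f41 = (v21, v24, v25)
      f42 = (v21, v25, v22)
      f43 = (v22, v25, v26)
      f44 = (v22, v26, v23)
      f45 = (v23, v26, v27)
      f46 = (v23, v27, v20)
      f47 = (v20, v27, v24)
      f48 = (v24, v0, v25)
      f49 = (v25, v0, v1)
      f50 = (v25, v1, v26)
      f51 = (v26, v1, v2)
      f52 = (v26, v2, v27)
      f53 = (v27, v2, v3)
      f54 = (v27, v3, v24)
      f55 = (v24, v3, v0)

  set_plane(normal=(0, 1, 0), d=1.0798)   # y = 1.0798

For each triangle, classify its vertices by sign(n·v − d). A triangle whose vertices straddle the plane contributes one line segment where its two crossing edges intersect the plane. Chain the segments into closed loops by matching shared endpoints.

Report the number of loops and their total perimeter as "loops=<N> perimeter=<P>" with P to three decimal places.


Straddling triangles (18 of 56):
  (v0,v4,v1) [-+-] → (2.40999, 1.0798, 0)–(2.02409, 1.0798, 0.385904)  len=0.5458
  (v1,v4,v5) [-++] → (2.02409, 1.0798, 0.385904)–(1.68, 1.0798, 0.73)  len=0.4866
  (v1,v5,v2) [-+-] → (1.68, 1.0798, 0.73)–(1.40829, 1.0798, 0.458287)  len=0.3843
  (v2,v5,v6) [-++] → (1.40829, 1.0798, 0.458287)–(0.949971, 1.0798, 0)  len=0.6481
  (v2,v6,v3) [-+-] → (0.949971, 1.0798, 0)–(0.994115, 1.0798, -0.0441443)  len=0.0624
  (v3,v6,v7) [-++] → (0.994115, 1.0798, -0.0441443)–(1.68, 1.0798, -0.73)  len=0.9700
  (v3,v7,v0) [-+-] → (1.68, 1.0798, -0.73)–(1.95171, 1.0798, -0.458287)  len=0.3843
  (v0,v7,v4) [-++] → (1.95171, 1.0798, -0.458287)–(2.40999, 1.0798, 0)  len=0.6481
  (v9,v12,v13) [++-] → (-2.24223, 1.0798, 0.441272)–(-1.82498, 1.0798, 0.73)  len=0.5074
  (v9,v13,v10) [+-+] → (-1.82498, 1.0798, 0.73)–(-1.54881, 1.0798, 0.538882)  len=0.3358
  (v10,v13,v14) [+--] → (-1.54881, 1.0798, 0.538882)–(-0.770135, 1.0798, 0)  len=0.9470
  (v10,v14,v11) [+-+] → (-0.770135, 1.0798, 0)–(-1.07953, 1.0798, -0.214107)  len=0.3763
  (v11,v14,v15) [+--] → (-1.07953, 1.0798, -0.214107)–(-1.82498, 1.0798, -0.73)  len=0.9066
  (v11,v15,v8) [+-+] → (-1.82498, 1.0798, -0.73)–(-1.89448, 1.0798, -0.681909)  len=0.0845
  (v8,v15,v12) [+-+] → (-1.89448, 1.0798, -0.681909)–(-2.24223, 1.0798, -0.441272)  len=0.4229
  (v12,v16,v13) [+--] → (-2.6398, 1.0798, 0)–(-2.24223, 1.0798, 0.441272)  len=0.5940
  (v15,v19,v12) [--+] → (-2.58321, 1.0798, -0.0628066)–(-2.24223, 1.0798, -0.441272)  len=0.5094
  (v12,v19,v16) [+--] → (-2.58321, 1.0798, -0.0628066)–(-2.6398, 1.0798, 0)  len=0.0845

Chained into 2 loop(s):
  loop 1: 8 segments, perimeter = 4.1295
  loop 2: 10 segments, perimeter = 4.7683
Total perimeter = 8.898

loops=2 perimeter=8.898


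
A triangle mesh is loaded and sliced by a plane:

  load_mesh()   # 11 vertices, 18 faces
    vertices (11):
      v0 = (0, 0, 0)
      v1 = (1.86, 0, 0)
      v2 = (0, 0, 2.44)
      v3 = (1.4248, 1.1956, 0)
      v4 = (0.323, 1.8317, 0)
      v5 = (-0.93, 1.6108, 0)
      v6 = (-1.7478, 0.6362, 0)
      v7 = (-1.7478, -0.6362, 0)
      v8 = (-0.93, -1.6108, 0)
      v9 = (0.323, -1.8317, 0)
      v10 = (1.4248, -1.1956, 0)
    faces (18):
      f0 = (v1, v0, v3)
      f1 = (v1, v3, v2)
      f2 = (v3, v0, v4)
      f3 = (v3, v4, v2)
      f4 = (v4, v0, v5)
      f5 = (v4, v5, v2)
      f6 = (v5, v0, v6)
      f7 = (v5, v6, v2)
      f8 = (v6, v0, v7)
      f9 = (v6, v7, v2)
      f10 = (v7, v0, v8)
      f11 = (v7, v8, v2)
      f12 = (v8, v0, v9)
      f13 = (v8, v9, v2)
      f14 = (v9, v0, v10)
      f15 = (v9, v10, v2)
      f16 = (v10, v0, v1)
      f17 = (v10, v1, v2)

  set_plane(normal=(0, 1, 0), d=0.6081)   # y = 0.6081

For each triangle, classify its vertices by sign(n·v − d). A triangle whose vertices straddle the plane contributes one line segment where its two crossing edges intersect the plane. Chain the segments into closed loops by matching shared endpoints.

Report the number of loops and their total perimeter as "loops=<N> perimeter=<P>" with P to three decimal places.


Straddling triangles (10 of 18):
  (v1,v0,v3) [--+] → (0.724675, 0.6081, 0)–(1.63865, 0.6081, 0)  len=0.9140
  (v1,v3,v2) [-+-] → (1.63865, 0.6081, 0)–(0.724675, 0.6081, 1.19898)  len=1.5076
  (v3,v0,v4) [+-+] → (0.724675, 0.6081, 0)–(0.107232, 0.6081, 0)  len=0.6174
  (v3,v4,v2) [++-] → (0.107232, 0.6081, 1.62995)–(0.724675, 0.6081, 1.19898)  len=0.7530
  (v4,v0,v5) [+-+] → (0.107232, 0.6081, 0)–(-0.351088, 0.6081, 0)  len=0.4583
  (v4,v5,v2) [++-] → (-0.351088, 0.6081, 1.51887)–(0.107232, 0.6081, 1.62995)  len=0.4716
  (v5,v0,v6) [+-+] → (-0.351088, 0.6081, 0)–(-1.6706, 0.6081, 0)  len=1.3195
  (v5,v6,v2) [++-] → (-1.6706, 0.6081, 0.107771)–(-0.351088, 0.6081, 1.51887)  len=1.9319
  (v6,v0,v7) [+--] → (-1.6706, 0.6081, 0)–(-1.7478, 0.6081, 0)  len=0.0772
  (v6,v7,v2) [+--] → (-1.7478, 0.6081, 0)–(-1.6706, 0.6081, 0.107771)  len=0.1326

Chained into 1 loop(s):
  loop 1: 10 segments, perimeter = 8.1831
Total perimeter = 8.183

loops=1 perimeter=8.183


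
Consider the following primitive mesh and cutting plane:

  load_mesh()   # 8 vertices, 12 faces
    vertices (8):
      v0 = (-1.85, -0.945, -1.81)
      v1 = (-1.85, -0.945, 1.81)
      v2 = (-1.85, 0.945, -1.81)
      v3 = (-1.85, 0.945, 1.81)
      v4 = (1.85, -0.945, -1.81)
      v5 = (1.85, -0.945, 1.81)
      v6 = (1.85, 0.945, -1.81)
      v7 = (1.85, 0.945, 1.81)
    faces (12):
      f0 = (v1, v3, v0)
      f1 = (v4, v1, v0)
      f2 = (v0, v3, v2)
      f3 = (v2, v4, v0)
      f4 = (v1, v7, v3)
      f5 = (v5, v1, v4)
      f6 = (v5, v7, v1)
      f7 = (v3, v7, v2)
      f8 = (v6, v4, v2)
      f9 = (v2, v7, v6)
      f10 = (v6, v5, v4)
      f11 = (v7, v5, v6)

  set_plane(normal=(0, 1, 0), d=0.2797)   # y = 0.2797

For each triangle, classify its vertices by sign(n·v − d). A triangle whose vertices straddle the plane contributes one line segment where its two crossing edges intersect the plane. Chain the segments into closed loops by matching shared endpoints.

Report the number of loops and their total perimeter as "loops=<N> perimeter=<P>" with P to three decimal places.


Straddling triangles (8 of 12):
  (v1,v3,v0) [-+-] → (-1.85, 0.2797, 1.81)–(-1.85, 0.2797, 0.535722)  len=1.2743
  (v0,v3,v2) [-++] → (-1.85, 0.2797, 0.535722)–(-1.85, 0.2797, -1.81)  len=2.3457
  (v2,v4,v0) [+--] → (-0.547561, 0.2797, -1.81)–(-1.85, 0.2797, -1.81)  len=1.3024
  (v1,v7,v3) [-++] → (0.547561, 0.2797, 1.81)–(-1.85, 0.2797, 1.81)  len=2.3976
  (v5,v7,v1) [-+-] → (1.85, 0.2797, 1.81)–(0.547561, 0.2797, 1.81)  len=1.3024
  (v6,v4,v2) [+-+] → (1.85, 0.2797, -1.81)–(-0.547561, 0.2797, -1.81)  len=2.3976
  (v6,v5,v4) [+--] → (1.85, 0.2797, -0.535722)–(1.85, 0.2797, -1.81)  len=1.2743
  (v7,v5,v6) [+-+] → (1.85, 0.2797, 1.81)–(1.85, 0.2797, -0.535722)  len=2.3457

Chained into 1 loop(s):
  loop 1: 8 segments, perimeter = 14.6400
Total perimeter = 14.640

loops=1 perimeter=14.640


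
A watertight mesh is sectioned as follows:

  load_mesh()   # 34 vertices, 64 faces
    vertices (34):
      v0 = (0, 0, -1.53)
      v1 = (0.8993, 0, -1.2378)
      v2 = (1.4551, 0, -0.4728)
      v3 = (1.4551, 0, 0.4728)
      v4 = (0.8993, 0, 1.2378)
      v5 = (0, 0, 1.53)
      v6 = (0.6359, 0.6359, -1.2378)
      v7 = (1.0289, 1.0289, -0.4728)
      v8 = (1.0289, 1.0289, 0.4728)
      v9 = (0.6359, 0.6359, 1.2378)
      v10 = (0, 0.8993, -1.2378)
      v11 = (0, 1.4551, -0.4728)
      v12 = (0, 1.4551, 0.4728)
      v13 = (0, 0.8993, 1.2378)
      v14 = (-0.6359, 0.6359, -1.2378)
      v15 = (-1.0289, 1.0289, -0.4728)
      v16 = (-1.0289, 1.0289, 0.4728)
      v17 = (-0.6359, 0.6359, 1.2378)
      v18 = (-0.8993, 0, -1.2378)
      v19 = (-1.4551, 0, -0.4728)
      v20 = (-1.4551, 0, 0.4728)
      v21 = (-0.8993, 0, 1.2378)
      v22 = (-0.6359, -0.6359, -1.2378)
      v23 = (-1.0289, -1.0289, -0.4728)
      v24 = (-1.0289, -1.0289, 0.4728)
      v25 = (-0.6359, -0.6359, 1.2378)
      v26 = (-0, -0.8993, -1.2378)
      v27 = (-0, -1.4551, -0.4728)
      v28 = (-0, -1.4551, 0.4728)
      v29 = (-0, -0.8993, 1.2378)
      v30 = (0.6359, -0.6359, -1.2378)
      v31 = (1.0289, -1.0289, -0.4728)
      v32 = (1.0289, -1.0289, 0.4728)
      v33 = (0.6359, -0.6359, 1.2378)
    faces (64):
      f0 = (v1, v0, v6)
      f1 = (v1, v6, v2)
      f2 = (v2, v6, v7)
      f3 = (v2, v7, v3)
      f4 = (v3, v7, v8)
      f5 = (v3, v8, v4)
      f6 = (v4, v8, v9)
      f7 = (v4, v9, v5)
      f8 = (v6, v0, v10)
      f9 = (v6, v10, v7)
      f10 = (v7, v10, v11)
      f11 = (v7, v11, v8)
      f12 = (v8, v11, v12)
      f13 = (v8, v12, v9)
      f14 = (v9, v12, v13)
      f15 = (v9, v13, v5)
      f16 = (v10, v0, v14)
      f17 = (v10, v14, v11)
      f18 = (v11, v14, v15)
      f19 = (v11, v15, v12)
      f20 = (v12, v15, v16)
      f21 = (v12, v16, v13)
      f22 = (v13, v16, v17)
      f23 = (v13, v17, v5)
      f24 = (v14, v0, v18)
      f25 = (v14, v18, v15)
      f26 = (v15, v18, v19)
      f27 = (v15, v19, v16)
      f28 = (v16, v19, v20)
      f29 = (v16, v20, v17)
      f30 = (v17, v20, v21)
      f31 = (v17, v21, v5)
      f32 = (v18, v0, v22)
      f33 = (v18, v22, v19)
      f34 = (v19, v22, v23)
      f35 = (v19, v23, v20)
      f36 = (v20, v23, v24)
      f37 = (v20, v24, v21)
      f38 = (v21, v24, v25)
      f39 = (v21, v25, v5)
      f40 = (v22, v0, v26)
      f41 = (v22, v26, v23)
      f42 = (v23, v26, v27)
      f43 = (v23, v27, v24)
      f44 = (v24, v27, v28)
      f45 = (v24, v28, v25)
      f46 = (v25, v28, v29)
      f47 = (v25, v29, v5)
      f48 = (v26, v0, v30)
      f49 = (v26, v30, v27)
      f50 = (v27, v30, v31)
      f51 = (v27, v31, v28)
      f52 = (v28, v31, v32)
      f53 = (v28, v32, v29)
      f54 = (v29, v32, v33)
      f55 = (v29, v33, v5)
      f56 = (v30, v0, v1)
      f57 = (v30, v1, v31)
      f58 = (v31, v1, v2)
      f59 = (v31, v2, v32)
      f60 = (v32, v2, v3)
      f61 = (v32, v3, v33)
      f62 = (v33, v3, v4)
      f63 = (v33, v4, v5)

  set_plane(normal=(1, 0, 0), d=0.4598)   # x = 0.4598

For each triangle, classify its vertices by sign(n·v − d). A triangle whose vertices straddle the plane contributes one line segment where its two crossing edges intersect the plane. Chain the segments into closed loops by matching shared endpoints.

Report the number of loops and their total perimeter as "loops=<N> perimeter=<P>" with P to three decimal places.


loops=1 perimeter=8.577

Straddling triangles (20 of 64):
  (v1,v0,v6) [+-+] → (0.4598, 0, -1.3806)–(0.4598, 0.4598, -1.31872)  len=0.4639
  (v4,v9,v5) [++-] → (0.4598, 0.4598, 1.31872)–(0.4598, 0, 1.3806)  len=0.4639
  (v6,v0,v10) [+--] → (0.4598, 0.4598, -1.31872)–(0.4598, 0.708843, -1.2378)  len=0.2619
  (v6,v10,v7) [+-+] → (0.4598, 0.708843, -1.2378)–(0.4598, 0.957216, -0.895933)  len=0.4226
  (v7,v10,v11) [+--] → (0.4598, 0.957216, -0.895933)–(0.4598, 1.26464, -0.4728)  len=0.5230
  (v7,v11,v8) [+-+] → (0.4598, 1.26464, -0.4728)–(0.4598, 1.26464, -0.0502255)  len=0.4226
  (v8,v11,v12) [+--] → (0.4598, 1.26464, -0.0502255)–(0.4598, 1.26464, 0.4728)  len=0.5230
  (v8,v12,v9) [+-+] → (0.4598, 1.26464, 0.4728)–(0.4598, 0.862761, 1.02595)  len=0.6837
  (v9,v12,v13) [+--] → (0.4598, 0.862761, 1.02595)–(0.4598, 0.708843, 1.2378)  len=0.2619
  (v9,v13,v5) [+--] → (0.4598, 0.708843, 1.2378)–(0.4598, 0.4598, 1.31872)  len=0.2619
  (v26,v0,v30) [--+] → (0.4598, -0.4598, -1.31872)–(0.4598, -0.708843, -1.2378)  len=0.2619
  (v26,v30,v27) [-+-] → (0.4598, -0.708843, -1.2378)–(0.4598, -0.862761, -1.02595)  len=0.2619
  (v27,v30,v31) [-++] → (0.4598, -0.862761, -1.02595)–(0.4598, -1.26464, -0.4728)  len=0.6837
  (v27,v31,v28) [-+-] → (0.4598, -1.26464, -0.4728)–(0.4598, -1.26464, 0.0502255)  len=0.5230
  (v28,v31,v32) [-++] → (0.4598, -1.26464, 0.0502255)–(0.4598, -1.26464, 0.4728)  len=0.4226
  (v28,v32,v29) [-+-] → (0.4598, -1.26464, 0.4728)–(0.4598, -0.957216, 0.895933)  len=0.5230
  (v29,v32,v33) [-++] → (0.4598, -0.957216, 0.895933)–(0.4598, -0.708843, 1.2378)  len=0.4226
  (v29,v33,v5) [-+-] → (0.4598, -0.708843, 1.2378)–(0.4598, -0.4598, 1.31872)  len=0.2619
  (v30,v0,v1) [+-+] → (0.4598, -0.4598, -1.31872)–(0.4598, 0, -1.3806)  len=0.4639
  (v33,v4,v5) [++-] → (0.4598, 0, 1.3806)–(0.4598, -0.4598, 1.31872)  len=0.4639

Chained into 1 loop(s):
  loop 1: 20 segments, perimeter = 8.5768
Total perimeter = 8.577


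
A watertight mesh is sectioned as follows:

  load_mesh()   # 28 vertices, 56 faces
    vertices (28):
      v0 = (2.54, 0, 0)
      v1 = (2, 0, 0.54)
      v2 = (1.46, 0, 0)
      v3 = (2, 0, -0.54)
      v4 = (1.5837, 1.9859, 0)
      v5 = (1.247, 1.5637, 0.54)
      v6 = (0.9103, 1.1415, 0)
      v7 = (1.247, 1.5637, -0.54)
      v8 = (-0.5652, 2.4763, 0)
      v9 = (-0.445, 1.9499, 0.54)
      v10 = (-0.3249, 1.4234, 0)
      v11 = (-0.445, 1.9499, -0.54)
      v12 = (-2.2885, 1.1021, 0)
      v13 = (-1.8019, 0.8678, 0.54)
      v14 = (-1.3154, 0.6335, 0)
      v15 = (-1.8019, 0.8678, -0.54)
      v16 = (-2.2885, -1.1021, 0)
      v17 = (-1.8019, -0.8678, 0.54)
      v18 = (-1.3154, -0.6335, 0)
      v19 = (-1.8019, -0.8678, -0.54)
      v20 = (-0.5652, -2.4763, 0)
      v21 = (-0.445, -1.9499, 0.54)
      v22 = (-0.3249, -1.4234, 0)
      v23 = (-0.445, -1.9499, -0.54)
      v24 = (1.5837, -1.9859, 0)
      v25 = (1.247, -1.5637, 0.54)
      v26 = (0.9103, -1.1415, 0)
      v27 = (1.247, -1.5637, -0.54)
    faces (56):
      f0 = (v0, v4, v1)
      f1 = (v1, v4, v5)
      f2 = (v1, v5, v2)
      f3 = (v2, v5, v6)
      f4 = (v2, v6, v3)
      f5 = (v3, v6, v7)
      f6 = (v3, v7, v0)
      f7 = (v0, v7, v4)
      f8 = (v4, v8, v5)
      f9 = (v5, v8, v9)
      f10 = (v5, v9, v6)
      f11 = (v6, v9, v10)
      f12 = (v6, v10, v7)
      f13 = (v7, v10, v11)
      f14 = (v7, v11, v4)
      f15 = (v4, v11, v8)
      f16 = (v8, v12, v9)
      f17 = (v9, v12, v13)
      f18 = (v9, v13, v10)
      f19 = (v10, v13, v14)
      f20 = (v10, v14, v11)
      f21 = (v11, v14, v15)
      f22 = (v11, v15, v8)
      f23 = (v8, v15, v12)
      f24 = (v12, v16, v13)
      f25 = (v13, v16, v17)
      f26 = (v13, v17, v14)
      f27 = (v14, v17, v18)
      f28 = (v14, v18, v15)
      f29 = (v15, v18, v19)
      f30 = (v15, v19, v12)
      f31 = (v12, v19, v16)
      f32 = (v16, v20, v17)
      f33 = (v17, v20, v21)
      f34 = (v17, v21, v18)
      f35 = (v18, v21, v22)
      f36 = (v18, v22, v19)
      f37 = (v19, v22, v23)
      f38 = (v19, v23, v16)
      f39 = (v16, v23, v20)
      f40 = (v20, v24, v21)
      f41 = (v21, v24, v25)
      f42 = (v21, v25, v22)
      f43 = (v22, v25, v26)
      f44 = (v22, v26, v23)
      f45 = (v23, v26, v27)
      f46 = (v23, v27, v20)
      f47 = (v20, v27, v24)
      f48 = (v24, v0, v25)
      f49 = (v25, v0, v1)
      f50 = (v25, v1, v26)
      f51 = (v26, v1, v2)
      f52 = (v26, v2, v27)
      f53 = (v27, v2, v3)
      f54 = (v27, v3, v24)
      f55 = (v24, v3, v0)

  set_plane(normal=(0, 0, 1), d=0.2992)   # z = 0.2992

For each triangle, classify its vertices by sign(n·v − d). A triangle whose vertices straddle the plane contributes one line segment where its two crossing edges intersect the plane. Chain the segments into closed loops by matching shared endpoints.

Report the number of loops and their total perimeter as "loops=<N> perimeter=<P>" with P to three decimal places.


Straddling triangles (28 of 56):
  (v0,v4,v1) [--+] → (1.81436, 0.885564, 0.2992)–(2.2408, 0, 0.2992)  len=0.9829
  (v1,v4,v5) [+-+] → (1.81436, 0.885564, 0.2992)–(1.39714, 1.75197, 0.2992)  len=0.9616
  (v1,v5,v2) [++-] → (1.34198, 0.866406, 0.2992)–(1.7592, 0, 0.2992)  len=0.9616
  (v2,v5,v6) [-+-] → (1.34198, 0.866406, 0.2992)–(1.09686, 1.37543, 0.2992)  len=0.5650
  (v4,v8,v5) [--+] → (0.438893, 1.97065, 0.2992)–(1.39714, 1.75197, 0.2992)  len=0.9829
  (v5,v8,v9) [+-+] → (0.438893, 1.97065, 0.2992)–(-0.4986, 2.18464, 0.2992)  len=0.9616
  (v5,v9,v6) [++-] → (0.159363, 1.58941, 0.2992)–(1.09686, 1.37543, 0.2992)  len=0.9616
  (v6,v9,v10) [-+-] → (0.159363, 1.58941, 0.2992)–(-0.391444, 1.71512, 0.2992)  len=0.5650
  (v8,v12,v9) [--+] → (-1.26706, 1.57184, 0.2992)–(-0.4986, 2.18464, 0.2992)  len=0.9829
  (v9,v12,v13) [+-+] → (-1.26706, 1.57184, 0.2992)–(-2.01889, 0.97228, 0.2992)  len=0.9616
  (v9,v13,v10) [++-] → (-1.14327, 1.11556, 0.2992)–(-0.391444, 1.71512, 0.2992)  len=0.9616
  (v10,v13,v14) [-+-] → (-1.14327, 1.11556, 0.2992)–(-1.58496, 0.76332, 0.2992)  len=0.5649
  (v12,v16,v13) [--+] → (-2.01889, -0.0106295, 0.2992)–(-2.01889, 0.97228, 0.2992)  len=0.9829
  (v13,v16,v17) [+-+] → (-2.01889, -0.0106295, 0.2992)–(-2.01889, -0.97228, 0.2992)  len=0.9617
  (v13,v17,v14) [++-] → (-1.58496, -0.198331, 0.2992)–(-1.58496, 0.76332, 0.2992)  len=0.9617
  (v14,v17,v18) [-+-] → (-1.58496, -0.198331, 0.2992)–(-1.58496, -0.76332, 0.2992)  len=0.5650
  (v16,v20,v17) [--+] → (-1.25042, -1.58507, 0.2992)–(-2.01889, -0.97228, 0.2992)  len=0.9829
  (v17,v20,v21) [+-+] → (-1.25042, -1.58507, 0.2992)–(-0.4986, -2.18464, 0.2992)  len=0.9616
  (v17,v21,v18) [++-] → (-0.833134, -1.36288, 0.2992)–(-1.58496, -0.76332, 0.2992)  len=0.9616
  (v18,v21,v22) [-+-] → (-0.833134, -1.36288, 0.2992)–(-0.391444, -1.71512, 0.2992)  len=0.5649
  (v20,v24,v21) [--+] → (0.45965, -1.96595, 0.2992)–(-0.4986, -2.18464, 0.2992)  len=0.9829
  (v21,v24,v25) [+-+] → (0.45965, -1.96595, 0.2992)–(1.39714, -1.75197, 0.2992)  len=0.9616
  (v21,v25,v22) [++-] → (0.546049, -1.50114, 0.2992)–(-0.391444, -1.71512, 0.2992)  len=0.9616
  (v22,v25,v26) [-+-] → (0.546049, -1.50114, 0.2992)–(1.09686, -1.37543, 0.2992)  len=0.5650
  (v24,v0,v25) [--+] → (1.82358, -0.866406, 0.2992)–(1.39714, -1.75197, 0.2992)  len=0.9829
  (v25,v0,v1) [+-+] → (1.82358, -0.866406, 0.2992)–(2.2408, 0, 0.2992)  len=0.9616
  (v25,v1,v26) [++-] → (1.51407, -0.509024, 0.2992)–(1.09686, -1.37543, 0.2992)  len=0.9616
  (v26,v1,v2) [-+-] → (1.51407, -0.509024, 0.2992)–(1.7592, 0, 0.2992)  len=0.5650

Chained into 2 loop(s):
  loop 1: 14 segments, perimeter = 13.6116
  loop 2: 14 segments, perimeter = 10.6861
Total perimeter = 24.298

loops=2 perimeter=24.298


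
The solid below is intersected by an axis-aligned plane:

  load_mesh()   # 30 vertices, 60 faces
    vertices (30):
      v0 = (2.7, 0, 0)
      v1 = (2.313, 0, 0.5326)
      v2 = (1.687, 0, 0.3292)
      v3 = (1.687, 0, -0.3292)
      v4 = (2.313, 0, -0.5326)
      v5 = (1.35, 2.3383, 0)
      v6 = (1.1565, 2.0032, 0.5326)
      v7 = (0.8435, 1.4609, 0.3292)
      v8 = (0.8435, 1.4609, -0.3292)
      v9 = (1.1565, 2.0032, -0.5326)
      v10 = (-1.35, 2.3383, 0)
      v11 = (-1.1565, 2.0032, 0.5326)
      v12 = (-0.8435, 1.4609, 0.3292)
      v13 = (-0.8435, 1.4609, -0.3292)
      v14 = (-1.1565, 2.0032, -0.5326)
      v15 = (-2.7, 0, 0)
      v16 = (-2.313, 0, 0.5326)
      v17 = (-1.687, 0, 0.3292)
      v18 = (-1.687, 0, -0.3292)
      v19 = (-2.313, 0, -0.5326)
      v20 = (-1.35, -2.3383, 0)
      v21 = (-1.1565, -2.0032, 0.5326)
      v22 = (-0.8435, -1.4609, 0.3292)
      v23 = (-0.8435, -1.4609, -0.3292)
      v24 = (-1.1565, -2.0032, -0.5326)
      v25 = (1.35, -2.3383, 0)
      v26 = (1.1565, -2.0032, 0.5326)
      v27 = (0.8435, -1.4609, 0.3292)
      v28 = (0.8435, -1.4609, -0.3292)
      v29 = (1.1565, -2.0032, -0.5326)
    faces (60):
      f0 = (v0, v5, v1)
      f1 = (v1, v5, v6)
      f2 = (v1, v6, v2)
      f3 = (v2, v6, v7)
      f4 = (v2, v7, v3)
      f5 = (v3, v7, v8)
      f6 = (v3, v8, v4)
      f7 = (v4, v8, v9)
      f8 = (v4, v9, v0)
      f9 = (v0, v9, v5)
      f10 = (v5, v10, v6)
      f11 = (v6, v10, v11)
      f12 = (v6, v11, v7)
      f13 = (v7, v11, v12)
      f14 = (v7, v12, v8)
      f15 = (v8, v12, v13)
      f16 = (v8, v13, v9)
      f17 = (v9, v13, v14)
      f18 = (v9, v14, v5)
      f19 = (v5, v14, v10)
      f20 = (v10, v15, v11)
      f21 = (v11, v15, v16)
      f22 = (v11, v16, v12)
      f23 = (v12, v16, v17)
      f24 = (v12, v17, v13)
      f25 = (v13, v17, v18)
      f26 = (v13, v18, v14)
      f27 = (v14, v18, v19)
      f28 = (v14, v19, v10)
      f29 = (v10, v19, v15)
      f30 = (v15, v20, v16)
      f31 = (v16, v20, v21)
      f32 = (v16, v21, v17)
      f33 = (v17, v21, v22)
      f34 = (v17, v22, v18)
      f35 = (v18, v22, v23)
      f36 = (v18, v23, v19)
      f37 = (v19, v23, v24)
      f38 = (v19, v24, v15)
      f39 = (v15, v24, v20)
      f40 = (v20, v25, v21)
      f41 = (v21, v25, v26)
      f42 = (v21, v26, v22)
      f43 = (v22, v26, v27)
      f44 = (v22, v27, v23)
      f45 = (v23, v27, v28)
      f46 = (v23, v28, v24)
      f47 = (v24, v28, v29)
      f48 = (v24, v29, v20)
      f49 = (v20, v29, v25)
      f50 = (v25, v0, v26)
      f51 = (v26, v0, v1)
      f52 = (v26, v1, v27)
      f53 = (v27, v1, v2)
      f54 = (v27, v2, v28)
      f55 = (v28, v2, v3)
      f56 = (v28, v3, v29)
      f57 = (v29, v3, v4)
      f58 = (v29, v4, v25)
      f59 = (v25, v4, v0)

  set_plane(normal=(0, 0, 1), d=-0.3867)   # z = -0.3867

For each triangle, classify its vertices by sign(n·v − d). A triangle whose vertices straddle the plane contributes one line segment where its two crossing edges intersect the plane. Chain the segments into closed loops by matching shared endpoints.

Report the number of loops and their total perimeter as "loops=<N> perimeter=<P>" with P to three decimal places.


loops=2 perimeter=25.698

Straddling triangles (24 of 60):
  (v3,v8,v4) [++-] → (1.25892, 1.04791, -0.3867)–(1.86397, 0, -0.3867)  len=1.2100
  (v4,v8,v9) [-+-] → (1.25892, 1.04791, -0.3867)–(0.931983, 1.61421, -0.3867)  len=0.6539
  (v4,v9,v0) [--+] → (1.57933, 1.45445, -0.3867)–(2.41901, 0, -0.3867)  len=1.6794
  (v0,v9,v5) [+-+] → (1.57933, 1.45445, -0.3867)–(1.20951, 2.095, -0.3867)  len=0.7396
  (v8,v13,v9) [++-] → (-0.278112, 1.61421, -0.3867)–(0.931983, 1.61421, -0.3867)  len=1.2101
  (v9,v13,v14) [-+-] → (-0.278112, 1.61421, -0.3867)–(-0.931983, 1.61421, -0.3867)  len=0.6539
  (v9,v14,v5) [--+] → (-0.469871, 2.095, -0.3867)–(1.20951, 2.095, -0.3867)  len=1.6794
  (v5,v14,v10) [+-+] → (-0.469871, 2.095, -0.3867)–(-1.20951, 2.095, -0.3867)  len=0.7396
  (v13,v18,v14) [++-] → (-1.53703, 0.566293, -0.3867)–(-0.931983, 1.61421, -0.3867)  len=1.2100
  (v14,v18,v19) [-+-] → (-1.53703, 0.566293, -0.3867)–(-1.86397, 0, -0.3867)  len=0.6539
  (v14,v19,v10) [--+] → (-2.0492, 0.640552, -0.3867)–(-1.20951, 2.095, -0.3867)  len=1.6794
  (v10,v19,v15) [+-+] → (-2.0492, 0.640552, -0.3867)–(-2.41901, 0, -0.3867)  len=0.7396
  (v18,v23,v19) [++-] → (-1.25892, -1.04791, -0.3867)–(-1.86397, 0, -0.3867)  len=1.2100
  (v19,v23,v24) [-+-] → (-1.25892, -1.04791, -0.3867)–(-0.931983, -1.61421, -0.3867)  len=0.6539
  (v19,v24,v15) [--+] → (-1.57933, -1.45445, -0.3867)–(-2.41901, 0, -0.3867)  len=1.6794
  (v15,v24,v20) [+-+] → (-1.57933, -1.45445, -0.3867)–(-1.20951, -2.095, -0.3867)  len=0.7396
  (v23,v28,v24) [++-] → (0.278112, -1.61421, -0.3867)–(-0.931983, -1.61421, -0.3867)  len=1.2101
  (v24,v28,v29) [-+-] → (0.278112, -1.61421, -0.3867)–(0.931983, -1.61421, -0.3867)  len=0.6539
  (v24,v29,v20) [--+] → (0.469871, -2.095, -0.3867)–(-1.20951, -2.095, -0.3867)  len=1.6794
  (v20,v29,v25) [+-+] → (0.469871, -2.095, -0.3867)–(1.20951, -2.095, -0.3867)  len=0.7396
  (v28,v3,v29) [++-] → (1.53703, -0.566293, -0.3867)–(0.931983, -1.61421, -0.3867)  len=1.2100
  (v29,v3,v4) [-+-] → (1.53703, -0.566293, -0.3867)–(1.86397, 0, -0.3867)  len=0.6539
  (v29,v4,v25) [--+] → (2.0492, -0.640552, -0.3867)–(1.20951, -2.095, -0.3867)  len=1.6794
  (v25,v4,v0) [+-+] → (2.0492, -0.640552, -0.3867)–(2.41901, 0, -0.3867)  len=0.7396

Chained into 2 loop(s):
  loop 1: 12 segments, perimeter = 11.1837
  loop 2: 12 segments, perimeter = 14.5143
Total perimeter = 25.698


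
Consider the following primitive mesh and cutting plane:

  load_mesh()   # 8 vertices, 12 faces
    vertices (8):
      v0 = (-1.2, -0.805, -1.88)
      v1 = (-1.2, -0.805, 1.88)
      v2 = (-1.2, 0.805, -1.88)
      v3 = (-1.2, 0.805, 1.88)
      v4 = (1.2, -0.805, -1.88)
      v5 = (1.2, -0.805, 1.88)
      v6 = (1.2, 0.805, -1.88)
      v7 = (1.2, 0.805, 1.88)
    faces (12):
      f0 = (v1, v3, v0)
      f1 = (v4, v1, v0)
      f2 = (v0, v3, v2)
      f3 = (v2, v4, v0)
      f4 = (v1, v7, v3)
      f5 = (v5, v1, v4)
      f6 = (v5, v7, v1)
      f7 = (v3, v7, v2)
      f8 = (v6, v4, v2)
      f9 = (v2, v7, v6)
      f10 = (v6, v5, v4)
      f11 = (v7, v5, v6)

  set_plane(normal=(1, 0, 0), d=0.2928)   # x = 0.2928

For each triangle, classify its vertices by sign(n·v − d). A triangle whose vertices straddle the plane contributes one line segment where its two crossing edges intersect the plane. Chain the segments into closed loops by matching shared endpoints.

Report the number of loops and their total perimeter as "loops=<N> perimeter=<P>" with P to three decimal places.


Straddling triangles (8 of 12):
  (v4,v1,v0) [+--] → (0.2928, -0.805, -0.45872)–(0.2928, -0.805, -1.88)  len=1.4213
  (v2,v4,v0) [-+-] → (0.2928, -0.19642, -1.88)–(0.2928, -0.805, -1.88)  len=0.6086
  (v1,v7,v3) [-+-] → (0.2928, 0.19642, 1.88)–(0.2928, 0.805, 1.88)  len=0.6086
  (v5,v1,v4) [+-+] → (0.2928, -0.805, 1.88)–(0.2928, -0.805, -0.45872)  len=2.3387
  (v5,v7,v1) [++-] → (0.2928, 0.19642, 1.88)–(0.2928, -0.805, 1.88)  len=1.0014
  (v3,v7,v2) [-+-] → (0.2928, 0.805, 1.88)–(0.2928, 0.805, 0.45872)  len=1.4213
  (v6,v4,v2) [++-] → (0.2928, -0.19642, -1.88)–(0.2928, 0.805, -1.88)  len=1.0014
  (v2,v7,v6) [-++] → (0.2928, 0.805, 0.45872)–(0.2928, 0.805, -1.88)  len=2.3387

Chained into 1 loop(s):
  loop 1: 8 segments, perimeter = 10.7400
Total perimeter = 10.740

loops=1 perimeter=10.740


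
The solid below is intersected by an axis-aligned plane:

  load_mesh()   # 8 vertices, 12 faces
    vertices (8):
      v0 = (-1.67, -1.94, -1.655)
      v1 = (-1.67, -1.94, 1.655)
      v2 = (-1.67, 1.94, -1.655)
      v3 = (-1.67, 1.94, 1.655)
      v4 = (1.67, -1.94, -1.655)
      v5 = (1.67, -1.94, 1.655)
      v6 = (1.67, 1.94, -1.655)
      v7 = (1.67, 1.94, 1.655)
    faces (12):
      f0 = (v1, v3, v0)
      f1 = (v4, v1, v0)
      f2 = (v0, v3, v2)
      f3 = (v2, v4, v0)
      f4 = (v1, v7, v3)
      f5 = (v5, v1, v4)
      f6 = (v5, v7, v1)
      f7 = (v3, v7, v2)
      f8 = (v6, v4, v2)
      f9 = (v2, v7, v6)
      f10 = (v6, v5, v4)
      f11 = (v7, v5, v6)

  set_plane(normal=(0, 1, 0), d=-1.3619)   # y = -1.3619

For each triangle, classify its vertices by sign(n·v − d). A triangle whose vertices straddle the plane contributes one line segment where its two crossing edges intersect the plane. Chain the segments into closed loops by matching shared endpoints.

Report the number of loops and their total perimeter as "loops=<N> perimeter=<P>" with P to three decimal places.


Straddling triangles (8 of 12):
  (v1,v3,v0) [-+-] → (-1.67, -1.3619, 1.655)–(-1.67, -1.3619, -1.16183)  len=2.8168
  (v0,v3,v2) [-++] → (-1.67, -1.3619, -1.16183)–(-1.67, -1.3619, -1.655)  len=0.4932
  (v2,v4,v0) [+--] → (1.17236, -1.3619, -1.655)–(-1.67, -1.3619, -1.655)  len=2.8424
  (v1,v7,v3) [-++] → (-1.17236, -1.3619, 1.655)–(-1.67, -1.3619, 1.655)  len=0.4976
  (v5,v7,v1) [-+-] → (1.67, -1.3619, 1.655)–(-1.17236, -1.3619, 1.655)  len=2.8424
  (v6,v4,v2) [+-+] → (1.67, -1.3619, -1.655)–(1.17236, -1.3619, -1.655)  len=0.4976
  (v6,v5,v4) [+--] → (1.67, -1.3619, 1.16183)–(1.67, -1.3619, -1.655)  len=2.8168
  (v7,v5,v6) [+-+] → (1.67, -1.3619, 1.655)–(1.67, -1.3619, 1.16183)  len=0.4932

Chained into 1 loop(s):
  loop 1: 8 segments, perimeter = 13.3000
Total perimeter = 13.300

loops=1 perimeter=13.300
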